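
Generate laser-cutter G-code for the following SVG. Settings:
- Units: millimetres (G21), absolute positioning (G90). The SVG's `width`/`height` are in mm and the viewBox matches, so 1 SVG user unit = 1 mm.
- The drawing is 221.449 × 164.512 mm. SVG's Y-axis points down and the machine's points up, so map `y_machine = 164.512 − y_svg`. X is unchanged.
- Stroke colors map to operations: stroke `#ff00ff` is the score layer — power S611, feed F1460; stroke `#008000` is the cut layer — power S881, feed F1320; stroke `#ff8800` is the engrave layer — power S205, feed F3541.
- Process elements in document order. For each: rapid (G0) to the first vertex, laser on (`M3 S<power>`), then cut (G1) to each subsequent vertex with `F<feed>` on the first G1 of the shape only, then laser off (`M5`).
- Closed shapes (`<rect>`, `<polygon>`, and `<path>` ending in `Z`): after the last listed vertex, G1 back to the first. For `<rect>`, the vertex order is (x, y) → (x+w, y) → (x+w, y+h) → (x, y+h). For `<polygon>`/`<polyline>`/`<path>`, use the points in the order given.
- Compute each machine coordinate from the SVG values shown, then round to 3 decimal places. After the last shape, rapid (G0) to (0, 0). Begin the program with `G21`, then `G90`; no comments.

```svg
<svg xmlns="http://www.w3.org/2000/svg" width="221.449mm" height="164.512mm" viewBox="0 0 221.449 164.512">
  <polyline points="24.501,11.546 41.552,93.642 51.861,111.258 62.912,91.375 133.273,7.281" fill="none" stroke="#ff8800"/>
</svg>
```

viewBox `0 0 221.449 164.512` with mm width/height → 1 unit = 1 mm. Flip: y_m = 164.512 − y_svg.

**Shape 1** — `<polyline>` open polyline, stroke `#ff8800` → engrave (S205, F3541). Machine vertices: (24.501,152.966) → (41.552,70.870) → (51.861,53.254) → (62.912,73.137) → (133.273,157.231). Open path.

G21
G90
G0 X24.501 Y152.966
M3 S205
G1 X41.552 Y70.870 F3541
G1 X51.861 Y53.254
G1 X62.912 Y73.137
G1 X133.273 Y157.231
M5
G0 X0.000 Y0.000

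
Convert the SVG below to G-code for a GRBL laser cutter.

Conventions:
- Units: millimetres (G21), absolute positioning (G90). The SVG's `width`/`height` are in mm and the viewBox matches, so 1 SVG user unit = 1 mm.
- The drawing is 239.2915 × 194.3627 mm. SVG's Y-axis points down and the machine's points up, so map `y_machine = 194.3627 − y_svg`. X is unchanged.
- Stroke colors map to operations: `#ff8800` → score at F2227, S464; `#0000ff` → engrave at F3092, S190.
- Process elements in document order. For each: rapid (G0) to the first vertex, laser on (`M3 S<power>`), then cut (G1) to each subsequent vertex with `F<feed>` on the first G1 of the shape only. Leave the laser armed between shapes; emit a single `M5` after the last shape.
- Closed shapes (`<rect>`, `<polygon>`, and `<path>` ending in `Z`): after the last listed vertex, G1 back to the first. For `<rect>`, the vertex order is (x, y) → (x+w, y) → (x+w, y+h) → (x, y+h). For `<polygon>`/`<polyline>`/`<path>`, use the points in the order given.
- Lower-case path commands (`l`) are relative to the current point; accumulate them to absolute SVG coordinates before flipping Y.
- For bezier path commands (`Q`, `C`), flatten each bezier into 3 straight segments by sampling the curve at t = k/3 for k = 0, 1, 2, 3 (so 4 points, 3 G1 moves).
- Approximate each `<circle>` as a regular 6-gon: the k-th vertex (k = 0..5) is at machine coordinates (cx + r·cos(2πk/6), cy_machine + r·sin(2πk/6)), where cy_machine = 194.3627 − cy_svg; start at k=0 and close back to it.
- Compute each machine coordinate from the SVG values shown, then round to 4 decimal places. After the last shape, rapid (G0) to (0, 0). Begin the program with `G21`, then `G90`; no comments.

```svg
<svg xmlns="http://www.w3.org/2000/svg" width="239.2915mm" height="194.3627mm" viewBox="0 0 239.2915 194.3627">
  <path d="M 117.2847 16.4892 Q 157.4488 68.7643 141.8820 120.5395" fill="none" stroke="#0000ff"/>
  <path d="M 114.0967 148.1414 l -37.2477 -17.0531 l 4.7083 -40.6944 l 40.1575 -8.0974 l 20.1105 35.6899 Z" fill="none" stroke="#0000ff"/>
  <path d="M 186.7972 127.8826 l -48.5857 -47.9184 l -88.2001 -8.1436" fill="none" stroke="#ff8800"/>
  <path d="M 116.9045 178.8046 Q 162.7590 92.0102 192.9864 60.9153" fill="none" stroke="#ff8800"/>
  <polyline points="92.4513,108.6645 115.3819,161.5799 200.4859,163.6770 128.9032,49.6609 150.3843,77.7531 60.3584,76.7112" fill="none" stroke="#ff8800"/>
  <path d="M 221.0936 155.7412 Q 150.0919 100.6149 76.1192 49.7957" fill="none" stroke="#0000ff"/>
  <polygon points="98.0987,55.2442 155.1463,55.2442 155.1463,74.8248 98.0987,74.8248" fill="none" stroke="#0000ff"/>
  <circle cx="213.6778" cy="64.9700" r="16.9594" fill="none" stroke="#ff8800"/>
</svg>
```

Since the viewBox matches the mm dimensions, user units are millimetres directly. The only transform is the Y-flip y_m = 194.3627 − y_svg.

Shape 1 is a quadratic bezier drawn with `<path>`. Its stroke #0000ff means engrave at S190, F3092. After flipping Y the toolpath is (117.2847,177.8735) → (137.8684,143.0790) → (146.0675,108.3955) → (141.8820,73.8232).

Shape 2 is a regular polygon drawn with `<path>`. Its stroke #0000ff means engrave at S190, F3092. After flipping Y the toolpath is (114.0967,46.2213) → (76.8490,63.2744) → (81.5573,103.9688) → (121.7148,112.0662) → (141.8253,76.3763) → (114.0967,46.2213), returning to the start.

Shape 3 is a open polyline drawn with `<path>`. Its stroke #ff8800 means score at S464, F2227. After flipping Y the toolpath is (186.7972,66.4801) → (138.2115,114.3985) → (50.0114,122.5421).

Shape 4 is a quadratic bezier drawn with `<path>`. Its stroke #ff8800 means score at S464, F2227. After flipping Y the toolpath is (116.9045,15.5581) → (145.7378,67.2322) → (171.0985,106.5286) → (192.9864,133.4474).

Shape 5 is a open polyline drawn with `<polyline>`. Its stroke #ff8800 means score at S464, F2227. After flipping Y the toolpath is (92.4513,85.6982) → (115.3819,32.7828) → (200.4859,30.6857) → (128.9032,144.7018) → (150.3843,116.6096) → (60.3584,117.6515).

Shape 6 is a quadratic bezier drawn with `<path>`. Its stroke #0000ff means engrave at S190, F3092. After flipping Y the toolpath is (221.0936,38.6215) → (173.4290,74.8938) → (125.1042,110.2090) → (76.1192,144.5670).

Shape 7 is a rectangle drawn with `<polygon>`. Its stroke #0000ff means engrave at S190, F3092. After flipping Y the toolpath is (98.0987,139.1185) → (155.1463,139.1185) → (155.1463,119.5379) → (98.0987,119.5379) → (98.0987,139.1185), returning to the start.

Shape 8 is a circle drawn with `<circle>`. Its stroke #ff8800 means score at S464, F2227. After flipping Y the toolpath is (230.6372,129.3927) → (222.1575,144.0800) → (205.1981,144.0800) → (196.7184,129.3927) → (205.1981,114.7054) → (222.1575,114.7054) → (230.6372,129.3927), returning to the start.

G21
G90
G0 X117.2847 Y177.8735
M3 S190
G1 X137.8684 Y143.0790 F3092
G1 X146.0675 Y108.3955
G1 X141.8820 Y73.8232
G0 X114.0967 Y46.2213
M3 S190
G1 X76.8490 Y63.2744 F3092
G1 X81.5573 Y103.9688
G1 X121.7148 Y112.0662
G1 X141.8253 Y76.3763
G1 X114.0967 Y46.2213
G0 X186.7972 Y66.4801
M3 S464
G1 X138.2115 Y114.3985 F2227
G1 X50.0114 Y122.5421
G0 X116.9045 Y15.5581
M3 S464
G1 X145.7378 Y67.2322 F2227
G1 X171.0985 Y106.5286
G1 X192.9864 Y133.4474
G0 X92.4513 Y85.6982
M3 S464
G1 X115.3819 Y32.7828 F2227
G1 X200.4859 Y30.6857
G1 X128.9032 Y144.7018
G1 X150.3843 Y116.6096
G1 X60.3584 Y117.6515
G0 X221.0936 Y38.6215
M3 S190
G1 X173.4290 Y74.8938 F3092
G1 X125.1042 Y110.2090
G1 X76.1192 Y144.5670
G0 X98.0987 Y139.1185
M3 S190
G1 X155.1463 Y139.1185 F3092
G1 X155.1463 Y119.5379
G1 X98.0987 Y119.5379
G1 X98.0987 Y139.1185
G0 X230.6372 Y129.3927
M3 S464
G1 X222.1575 Y144.0800 F2227
G1 X205.1981 Y144.0800
G1 X196.7184 Y129.3927
G1 X205.1981 Y114.7054
G1 X222.1575 Y114.7054
G1 X230.6372 Y129.3927
M5
G0 X0.0000 Y0.0000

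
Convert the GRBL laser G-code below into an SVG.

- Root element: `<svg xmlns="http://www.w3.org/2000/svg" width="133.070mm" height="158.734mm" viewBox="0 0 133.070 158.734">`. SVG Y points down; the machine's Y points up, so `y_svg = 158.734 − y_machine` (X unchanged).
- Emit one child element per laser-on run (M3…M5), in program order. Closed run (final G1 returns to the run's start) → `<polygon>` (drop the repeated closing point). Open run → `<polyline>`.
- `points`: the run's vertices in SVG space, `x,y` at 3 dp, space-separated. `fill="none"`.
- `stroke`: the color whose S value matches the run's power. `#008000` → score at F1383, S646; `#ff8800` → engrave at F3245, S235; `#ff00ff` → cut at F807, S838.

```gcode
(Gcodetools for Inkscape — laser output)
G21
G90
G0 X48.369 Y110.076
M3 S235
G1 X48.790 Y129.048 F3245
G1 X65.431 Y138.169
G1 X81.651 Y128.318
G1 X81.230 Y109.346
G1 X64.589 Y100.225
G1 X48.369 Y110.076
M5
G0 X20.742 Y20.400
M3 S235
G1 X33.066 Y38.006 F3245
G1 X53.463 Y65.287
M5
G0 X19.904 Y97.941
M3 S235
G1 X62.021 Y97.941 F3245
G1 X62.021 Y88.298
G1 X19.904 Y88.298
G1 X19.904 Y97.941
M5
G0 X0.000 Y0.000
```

<svg xmlns="http://www.w3.org/2000/svg" width="133.070mm" height="158.734mm" viewBox="0 0 133.070 158.734">
  <polygon points="48.369,48.658 48.790,29.686 65.431,20.565 81.651,30.416 81.230,49.388 64.589,58.509" fill="none" stroke="#ff8800"/>
  <polyline points="20.742,138.334 33.066,120.728 53.463,93.447" fill="none" stroke="#ff8800"/>
  <polygon points="19.904,60.793 62.021,60.793 62.021,70.436 19.904,70.436" fill="none" stroke="#ff8800"/>
</svg>

Each laser-on run becomes one SVG element. Flip Y back into SVG space with y_svg = 158.734 − y_machine. Every run uses S235, so all elements get stroke `#ff8800` (engrave).

Run 1: The run returns to its start, so emit a `<polygon>` with points (Y-flipped): 48.369,48.658 48.790,29.686 65.431,20.565 81.651,30.416 81.230,49.388 64.589,58.509.

Run 2: The run is open, so emit a `<polyline>` with points (Y-flipped): 20.742,138.334 33.066,120.728 53.463,93.447.

Run 3: The run returns to its start, so emit a `<polygon>` with points (Y-flipped): 19.904,60.793 62.021,60.793 62.021,70.436 19.904,70.436.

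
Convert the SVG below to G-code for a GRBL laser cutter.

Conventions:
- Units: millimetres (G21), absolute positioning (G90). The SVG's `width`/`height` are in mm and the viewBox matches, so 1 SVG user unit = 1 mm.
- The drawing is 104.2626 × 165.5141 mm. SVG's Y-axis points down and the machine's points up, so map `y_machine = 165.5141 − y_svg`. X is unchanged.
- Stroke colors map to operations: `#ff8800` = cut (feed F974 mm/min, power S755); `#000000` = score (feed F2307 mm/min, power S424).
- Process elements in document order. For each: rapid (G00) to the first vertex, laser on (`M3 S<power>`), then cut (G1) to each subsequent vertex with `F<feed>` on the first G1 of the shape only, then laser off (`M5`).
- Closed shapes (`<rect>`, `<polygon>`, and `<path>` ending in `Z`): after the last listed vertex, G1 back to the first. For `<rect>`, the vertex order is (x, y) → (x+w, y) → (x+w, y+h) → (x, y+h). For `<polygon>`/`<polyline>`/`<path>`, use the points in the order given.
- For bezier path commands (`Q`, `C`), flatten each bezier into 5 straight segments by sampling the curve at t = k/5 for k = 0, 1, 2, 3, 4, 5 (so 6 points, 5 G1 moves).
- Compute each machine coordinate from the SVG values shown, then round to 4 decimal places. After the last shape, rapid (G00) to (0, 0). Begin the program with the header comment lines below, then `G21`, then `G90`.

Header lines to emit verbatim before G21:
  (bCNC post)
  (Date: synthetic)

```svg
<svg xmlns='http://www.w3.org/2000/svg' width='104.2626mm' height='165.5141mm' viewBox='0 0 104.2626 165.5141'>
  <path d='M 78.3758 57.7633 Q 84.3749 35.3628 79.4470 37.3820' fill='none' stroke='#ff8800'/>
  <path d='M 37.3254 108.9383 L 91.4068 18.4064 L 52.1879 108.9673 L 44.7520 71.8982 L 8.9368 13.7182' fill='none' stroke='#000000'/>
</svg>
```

(bCNC post)
(Date: synthetic)
G21
G90
G00 X78.3758 Y107.7508
M3 S755
G1 X80.3384 Y115.7342 F974
G1 X81.4268 Y121.7640
G1 X81.6410 Y125.8403
G1 X80.9811 Y127.9630
G1 X79.4470 Y128.1321
M5
G00 X37.3254 Y56.5758
M3 S424
G1 X91.4068 Y147.1077 F2307
G1 X52.1879 Y56.5468
G1 X44.7520 Y93.6159
G1 X8.9368 Y151.7959
M5
G00 X0.0000 Y0.0000

viewBox `0 0 104.2626 165.5141` with mm width/height → 1 unit = 1 mm. Flip: y_m = 165.5141 − y_svg.

**Shape 1** — `<path>` quadratic bezier, stroke `#ff8800` → cut (S755, F974). Control points (SVG): P0=(78.3758,57.7633), P1=(84.3749,35.3628), P2=(79.4470,37.3820); sampled at t=k/5. Machine vertices: (78.3758,107.7508) → (80.3384,115.7342) → (81.4268,121.7640) → (81.6410,125.8403) → (80.9811,127.9630) → (79.4470,128.1321). Open path.

**Shape 2** — `<path>` open polyline, stroke `#000000` → score (S424, F2307). Machine vertices: (37.3254,56.5758) → (91.4068,147.1077) → (52.1879,56.5468) → (44.7520,93.6159) → (8.9368,151.7959). Open path.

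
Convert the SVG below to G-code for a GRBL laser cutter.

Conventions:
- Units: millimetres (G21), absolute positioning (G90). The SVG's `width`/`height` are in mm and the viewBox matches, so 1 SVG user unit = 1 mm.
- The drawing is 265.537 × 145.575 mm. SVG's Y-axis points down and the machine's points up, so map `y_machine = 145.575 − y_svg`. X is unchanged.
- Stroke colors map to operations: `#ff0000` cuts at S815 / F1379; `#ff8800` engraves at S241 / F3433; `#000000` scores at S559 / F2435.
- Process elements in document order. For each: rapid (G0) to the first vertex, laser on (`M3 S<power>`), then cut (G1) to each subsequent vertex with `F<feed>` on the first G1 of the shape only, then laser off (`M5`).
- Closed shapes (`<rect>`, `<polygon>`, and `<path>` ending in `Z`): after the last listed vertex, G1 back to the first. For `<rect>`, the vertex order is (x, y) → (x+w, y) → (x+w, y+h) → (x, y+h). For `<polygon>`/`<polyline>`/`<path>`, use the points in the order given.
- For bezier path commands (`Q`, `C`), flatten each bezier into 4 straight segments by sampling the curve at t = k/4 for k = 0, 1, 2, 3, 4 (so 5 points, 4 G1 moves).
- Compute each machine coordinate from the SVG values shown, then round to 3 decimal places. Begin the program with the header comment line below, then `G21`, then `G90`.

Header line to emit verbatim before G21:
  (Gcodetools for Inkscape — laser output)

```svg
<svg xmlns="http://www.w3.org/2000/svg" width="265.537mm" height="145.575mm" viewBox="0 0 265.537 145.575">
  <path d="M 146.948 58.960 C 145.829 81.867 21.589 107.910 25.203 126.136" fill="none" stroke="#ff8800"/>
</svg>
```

viewBox `0 0 265.537 145.575` with mm width/height → 1 unit = 1 mm. Flip: y_m = 145.575 − y_svg.

**Shape 1** — `<path>` cubic bezier, stroke `#ff8800` → engrave (S241, F3433). Control points (SVG): P0=(146.948,58.960), P1=(145.829,81.867), P2=(21.589,107.910), P3=(25.203,126.136); sampled at t=k/4. Machine vertices: (146.948,86.615) → (126.945,69.018) → (84.301,51.272) → (42.544,34.403) → (25.203,19.439). Open path.

(Gcodetools for Inkscape — laser output)
G21
G90
G0 X146.948 Y86.615
M3 S241
G1 X126.945 Y69.018 F3433
G1 X84.301 Y51.272
G1 X42.544 Y34.403
G1 X25.203 Y19.439
M5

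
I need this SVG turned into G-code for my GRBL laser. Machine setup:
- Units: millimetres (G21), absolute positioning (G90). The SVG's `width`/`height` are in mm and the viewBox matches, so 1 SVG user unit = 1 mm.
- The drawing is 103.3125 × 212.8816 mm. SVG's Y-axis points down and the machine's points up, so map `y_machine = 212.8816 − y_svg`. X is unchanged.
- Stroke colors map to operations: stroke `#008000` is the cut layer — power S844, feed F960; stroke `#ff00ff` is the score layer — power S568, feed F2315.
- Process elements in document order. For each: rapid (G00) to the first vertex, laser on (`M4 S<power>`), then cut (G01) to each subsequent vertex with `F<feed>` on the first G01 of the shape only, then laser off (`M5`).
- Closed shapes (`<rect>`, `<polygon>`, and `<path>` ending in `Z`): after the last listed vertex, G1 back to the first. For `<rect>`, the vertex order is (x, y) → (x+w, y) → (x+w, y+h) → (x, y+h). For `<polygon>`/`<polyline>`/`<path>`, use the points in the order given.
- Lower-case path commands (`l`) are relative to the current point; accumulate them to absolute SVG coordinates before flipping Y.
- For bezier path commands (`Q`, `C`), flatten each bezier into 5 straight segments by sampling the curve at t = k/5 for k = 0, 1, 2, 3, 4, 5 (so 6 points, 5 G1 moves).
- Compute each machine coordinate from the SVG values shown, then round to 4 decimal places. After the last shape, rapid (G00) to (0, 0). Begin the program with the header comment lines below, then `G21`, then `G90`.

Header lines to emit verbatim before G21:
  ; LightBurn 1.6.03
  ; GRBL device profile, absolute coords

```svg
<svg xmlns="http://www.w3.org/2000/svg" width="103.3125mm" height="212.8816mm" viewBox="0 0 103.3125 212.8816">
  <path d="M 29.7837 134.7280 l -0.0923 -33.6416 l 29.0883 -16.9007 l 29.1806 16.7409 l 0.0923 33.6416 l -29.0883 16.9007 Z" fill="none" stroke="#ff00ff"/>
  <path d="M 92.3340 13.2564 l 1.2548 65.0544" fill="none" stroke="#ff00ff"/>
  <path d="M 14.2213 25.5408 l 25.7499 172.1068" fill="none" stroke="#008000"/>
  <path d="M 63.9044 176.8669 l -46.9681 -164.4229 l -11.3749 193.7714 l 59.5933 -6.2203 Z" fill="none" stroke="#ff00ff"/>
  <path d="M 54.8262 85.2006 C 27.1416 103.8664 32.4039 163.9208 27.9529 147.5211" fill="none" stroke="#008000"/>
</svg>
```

1 u = 1 mm; y_m = 212.8816 − y.

[1] `<path>` regular polygon, #ff00ff→score S568 F2315: (29.7837,78.1536) → (29.6914,111.7952) → (58.7797,128.6959) → (87.9603,111.9550) → (88.0526,78.3134) → (58.9643,61.4127) → (29.7837,78.1536) (closed)

[2] `<path>` line segment, #ff00ff→score S568 F2315: (92.3340,199.6252) → (93.5888,134.5708)

[3] `<path>` line segment, #008000→cut S844 F960: (14.2213,187.3408) → (39.9712,15.2340)

[4] `<path>` closed polygon, #ff00ff→score S568 F2315: (63.9044,36.0147) → (16.9363,200.4376) → (5.5614,6.6662) → (65.1547,12.8865) → (63.9044,36.0147) (closed)

[5] `<path>` cubic bezier, #008000→cut S844 F960: (54.8262,127.6810) → (41.8278,112.4576) → (34.6889,92.9574) → (31.3620,74.8369) → (29.7992,63.7524) → (27.9529,65.3605)

; LightBurn 1.6.03
; GRBL device profile, absolute coords
G21
G90
G00 X29.7837 Y78.1536
M4 S568
G01 X29.6914 Y111.7952 F2315
G01 X58.7797 Y128.6959
G01 X87.9603 Y111.9550
G01 X88.0526 Y78.3134
G01 X58.9643 Y61.4127
G01 X29.7837 Y78.1536
M5
G00 X92.3340 Y199.6252
M4 S568
G01 X93.5888 Y134.5708 F2315
M5
G00 X14.2213 Y187.3408
M4 S844
G01 X39.9712 Y15.2340 F960
M5
G00 X63.9044 Y36.0147
M4 S568
G01 X16.9363 Y200.4376 F2315
G01 X5.5614 Y6.6662
G01 X65.1547 Y12.8865
G01 X63.9044 Y36.0147
M5
G00 X54.8262 Y127.6810
M4 S844
G01 X41.8278 Y112.4576 F960
G01 X34.6889 Y92.9574
G01 X31.3620 Y74.8369
G01 X29.7992 Y63.7524
G01 X27.9529 Y65.3605
M5
G00 X0.0000 Y0.0000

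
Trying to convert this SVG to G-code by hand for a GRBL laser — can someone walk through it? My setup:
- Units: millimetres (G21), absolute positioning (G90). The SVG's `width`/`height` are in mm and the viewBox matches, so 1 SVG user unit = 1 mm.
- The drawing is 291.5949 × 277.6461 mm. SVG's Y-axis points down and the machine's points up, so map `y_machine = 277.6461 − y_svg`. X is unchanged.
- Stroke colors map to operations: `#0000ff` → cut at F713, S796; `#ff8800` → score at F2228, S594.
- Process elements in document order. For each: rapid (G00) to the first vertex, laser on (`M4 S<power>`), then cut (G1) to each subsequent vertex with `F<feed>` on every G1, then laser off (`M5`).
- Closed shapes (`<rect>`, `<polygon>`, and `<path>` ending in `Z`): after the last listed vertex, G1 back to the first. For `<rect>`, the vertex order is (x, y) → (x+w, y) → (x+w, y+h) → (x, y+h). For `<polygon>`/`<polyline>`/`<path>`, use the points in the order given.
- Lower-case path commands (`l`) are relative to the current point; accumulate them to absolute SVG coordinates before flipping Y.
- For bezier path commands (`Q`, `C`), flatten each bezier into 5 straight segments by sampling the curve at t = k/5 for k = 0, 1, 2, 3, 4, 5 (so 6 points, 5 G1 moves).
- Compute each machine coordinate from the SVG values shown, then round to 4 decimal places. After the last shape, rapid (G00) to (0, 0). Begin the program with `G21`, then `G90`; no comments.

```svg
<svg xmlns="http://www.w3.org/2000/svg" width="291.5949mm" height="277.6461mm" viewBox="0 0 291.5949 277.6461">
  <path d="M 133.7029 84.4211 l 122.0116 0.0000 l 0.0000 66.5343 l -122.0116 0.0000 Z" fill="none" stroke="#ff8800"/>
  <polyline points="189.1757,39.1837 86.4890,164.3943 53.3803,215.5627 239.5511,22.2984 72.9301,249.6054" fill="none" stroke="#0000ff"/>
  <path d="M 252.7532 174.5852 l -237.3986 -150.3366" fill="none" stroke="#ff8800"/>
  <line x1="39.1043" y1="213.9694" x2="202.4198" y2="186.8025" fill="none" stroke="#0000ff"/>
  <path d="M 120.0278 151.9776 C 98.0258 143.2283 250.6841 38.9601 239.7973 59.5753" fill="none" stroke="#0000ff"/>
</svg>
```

1 u = 1 mm; y_m = 277.6461 − y.

[1] `<path>` rectangle, #ff8800→score S594 F2228: (133.7029,193.2250) → (255.7145,193.2250) → (255.7145,126.6907) → (133.7029,126.6907) → (133.7029,193.2250) (closed)

[2] `<polyline>` open polyline, #0000ff→cut S796 F713: (189.1757,238.4624) → (86.4890,113.2518) → (53.3803,62.0834) → (239.5511,255.3477) → (72.9301,28.0407)

[3] `<path>` line segment, #ff8800→score S594 F2228: (252.7532,103.0609) → (15.3546,253.3975)

[4] `<line>` line segment, #0000ff→cut S796 F713: (39.1043,63.6767) → (202.4198,90.8436)

[5] `<path>` cubic bezier, #0000ff→cut S796 F713: (120.0278,125.6685) → (125.0802,140.6171) → (155.8172,167.9110) → (196.0050,196.9708) → (229.4096,217.2171) → (239.7973,218.0708)

G21
G90
G00 X133.7029 Y193.2250
M4 S594
G1 X255.7145 Y193.2250 F2228
G1 X255.7145 Y126.6907 F2228
G1 X133.7029 Y126.6907 F2228
G1 X133.7029 Y193.2250 F2228
M5
G00 X189.1757 Y238.4624
M4 S796
G1 X86.4890 Y113.2518 F713
G1 X53.3803 Y62.0834 F713
G1 X239.5511 Y255.3477 F713
G1 X72.9301 Y28.0407 F713
M5
G00 X252.7532 Y103.0609
M4 S594
G1 X15.3546 Y253.3975 F2228
M5
G00 X39.1043 Y63.6767
M4 S796
G1 X202.4198 Y90.8436 F713
M5
G00 X120.0278 Y125.6685
M4 S796
G1 X125.0802 Y140.6171 F713
G1 X155.8172 Y167.9110 F713
G1 X196.0050 Y196.9708 F713
G1 X229.4096 Y217.2171 F713
G1 X239.7973 Y218.0708 F713
M5
G00 X0.0000 Y0.0000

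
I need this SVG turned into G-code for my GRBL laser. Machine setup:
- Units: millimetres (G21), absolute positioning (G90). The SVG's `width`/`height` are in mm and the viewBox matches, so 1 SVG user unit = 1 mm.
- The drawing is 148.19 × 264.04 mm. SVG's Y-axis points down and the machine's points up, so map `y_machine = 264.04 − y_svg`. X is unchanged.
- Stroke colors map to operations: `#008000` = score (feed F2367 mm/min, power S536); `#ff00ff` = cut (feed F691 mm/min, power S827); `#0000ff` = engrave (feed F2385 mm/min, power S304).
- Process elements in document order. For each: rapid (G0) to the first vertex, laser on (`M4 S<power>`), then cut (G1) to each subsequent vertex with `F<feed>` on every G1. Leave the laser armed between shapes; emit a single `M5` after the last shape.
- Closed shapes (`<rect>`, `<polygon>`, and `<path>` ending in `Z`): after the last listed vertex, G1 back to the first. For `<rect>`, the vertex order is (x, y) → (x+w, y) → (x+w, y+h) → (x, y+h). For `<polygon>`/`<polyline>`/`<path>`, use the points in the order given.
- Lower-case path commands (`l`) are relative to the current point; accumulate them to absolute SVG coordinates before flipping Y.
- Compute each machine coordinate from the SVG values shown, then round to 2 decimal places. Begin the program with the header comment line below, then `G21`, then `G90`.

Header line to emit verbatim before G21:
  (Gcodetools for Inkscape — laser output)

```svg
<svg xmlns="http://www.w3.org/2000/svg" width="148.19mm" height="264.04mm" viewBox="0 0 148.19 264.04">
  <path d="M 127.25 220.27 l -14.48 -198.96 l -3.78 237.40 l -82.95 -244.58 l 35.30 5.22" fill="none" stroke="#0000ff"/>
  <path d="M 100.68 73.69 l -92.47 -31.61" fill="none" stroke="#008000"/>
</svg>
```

1 u = 1 mm; y_m = 264.04 − y.

[1] `<path>` open polyline, #0000ff→engrave S304 F2385: (127.25,43.77) → (112.77,242.73) → (108.99,5.33) → (26.04,249.91) → (61.34,244.69)

[2] `<path>` line segment, #008000→score S536 F2367: (100.68,190.35) → (8.21,221.96)

(Gcodetools for Inkscape — laser output)
G21
G90
G0 X127.25 Y43.77
M4 S304
G1 X112.77 Y242.73 F2385
G1 X108.99 Y5.33 F2385
G1 X26.04 Y249.91 F2385
G1 X61.34 Y244.69 F2385
G0 X100.68 Y190.35
M4 S536
G1 X8.21 Y221.96 F2367
M5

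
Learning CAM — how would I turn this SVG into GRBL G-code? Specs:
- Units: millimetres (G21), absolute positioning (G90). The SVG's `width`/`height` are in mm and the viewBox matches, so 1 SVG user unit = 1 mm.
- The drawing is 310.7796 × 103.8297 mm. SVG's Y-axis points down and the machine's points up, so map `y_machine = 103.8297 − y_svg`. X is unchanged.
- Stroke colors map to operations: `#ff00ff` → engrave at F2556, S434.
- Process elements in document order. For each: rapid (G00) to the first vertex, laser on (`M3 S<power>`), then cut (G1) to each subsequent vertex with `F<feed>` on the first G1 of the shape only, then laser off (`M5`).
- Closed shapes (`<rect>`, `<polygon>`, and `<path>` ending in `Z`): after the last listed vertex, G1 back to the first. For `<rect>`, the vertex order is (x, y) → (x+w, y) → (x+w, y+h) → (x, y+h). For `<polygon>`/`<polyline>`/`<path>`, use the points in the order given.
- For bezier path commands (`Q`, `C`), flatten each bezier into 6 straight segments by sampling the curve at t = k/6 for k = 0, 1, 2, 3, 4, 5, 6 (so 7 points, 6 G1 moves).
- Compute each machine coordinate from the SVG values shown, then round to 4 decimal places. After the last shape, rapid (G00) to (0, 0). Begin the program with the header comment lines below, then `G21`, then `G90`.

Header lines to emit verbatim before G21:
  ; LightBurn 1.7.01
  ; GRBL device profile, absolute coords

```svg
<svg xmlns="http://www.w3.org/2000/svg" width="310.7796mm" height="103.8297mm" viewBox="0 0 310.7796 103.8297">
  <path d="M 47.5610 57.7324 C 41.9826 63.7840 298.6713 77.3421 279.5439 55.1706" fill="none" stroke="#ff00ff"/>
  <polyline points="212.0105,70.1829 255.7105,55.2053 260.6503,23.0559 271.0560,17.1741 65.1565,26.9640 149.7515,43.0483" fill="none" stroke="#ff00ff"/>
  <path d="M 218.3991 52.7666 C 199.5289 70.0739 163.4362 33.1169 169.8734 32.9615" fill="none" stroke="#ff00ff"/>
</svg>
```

; LightBurn 1.7.01
; GRBL device profile, absolute coords
G21
G90
G00 X47.5610 Y46.0973
M3 S434
G1 X64.1363 Y42.6461 F2556
G1 X109.4760 Y39.1449
G1 X168.6333 Y36.7945
G1 X226.6616 Y36.7961
G1 X268.6141 Y40.3506
G1 X279.5439 Y48.6591
M5
G00 X212.0105 Y33.6468
M3 S434
G1 X255.7105 Y48.6244 F2556
G1 X260.6503 Y80.7738
G1 X271.0560 Y86.6556
G1 X65.1565 Y76.8657
G1 X149.7515 Y60.7814
M5
G00 X218.3991 Y51.0631
M3 S434
G1 X207.8054 Y46.5099 F2556
G1 X196.0011 Y48.4711
G1 X184.6460 Y54.4171
G1 X175.3998 Y61.8184
G1 X169.9223 Y68.1453
G1 X169.8734 Y70.8682
M5
G00 X0.0000 Y0.0000

viewBox `0 0 310.7796 103.8297` with mm width/height → 1 unit = 1 mm. Flip: y_m = 103.8297 − y_svg.

**Shape 1** — `<path>` cubic bezier, stroke `#ff00ff` → engrave (S434, F2556). Control points (SVG): P0=(47.5610,57.7324), P1=(41.9826,63.7840), P2=(298.6713,77.3421), P3=(279.5439,55.1706); sampled at t=k/6. Machine vertices: (47.5610,46.0973) → (64.1363,42.6461) → (109.4760,39.1449) → (168.6333,36.7945) → (226.6616,36.7961) → (268.6141,40.3506) → (279.5439,48.6591). Open path.

**Shape 2** — `<polyline>` open polyline, stroke `#ff00ff` → engrave (S434, F2556). Machine vertices: (212.0105,33.6468) → (255.7105,48.6244) → (260.6503,80.7738) → (271.0560,86.6556) → (65.1565,76.8657) → (149.7515,60.7814). Open path.

**Shape 3** — `<path>` cubic bezier, stroke `#ff00ff` → engrave (S434, F2556). Control points (SVG): P0=(218.3991,52.7666), P1=(199.5289,70.0739), P2=(163.4362,33.1169), P3=(169.8734,32.9615); sampled at t=k/6. Machine vertices: (218.3991,51.0631) → (207.8054,46.5099) → (196.0011,48.4711) → (184.6460,54.4171) → (175.3998,61.8184) → (169.9223,68.1453) → (169.8734,70.8682). Open path.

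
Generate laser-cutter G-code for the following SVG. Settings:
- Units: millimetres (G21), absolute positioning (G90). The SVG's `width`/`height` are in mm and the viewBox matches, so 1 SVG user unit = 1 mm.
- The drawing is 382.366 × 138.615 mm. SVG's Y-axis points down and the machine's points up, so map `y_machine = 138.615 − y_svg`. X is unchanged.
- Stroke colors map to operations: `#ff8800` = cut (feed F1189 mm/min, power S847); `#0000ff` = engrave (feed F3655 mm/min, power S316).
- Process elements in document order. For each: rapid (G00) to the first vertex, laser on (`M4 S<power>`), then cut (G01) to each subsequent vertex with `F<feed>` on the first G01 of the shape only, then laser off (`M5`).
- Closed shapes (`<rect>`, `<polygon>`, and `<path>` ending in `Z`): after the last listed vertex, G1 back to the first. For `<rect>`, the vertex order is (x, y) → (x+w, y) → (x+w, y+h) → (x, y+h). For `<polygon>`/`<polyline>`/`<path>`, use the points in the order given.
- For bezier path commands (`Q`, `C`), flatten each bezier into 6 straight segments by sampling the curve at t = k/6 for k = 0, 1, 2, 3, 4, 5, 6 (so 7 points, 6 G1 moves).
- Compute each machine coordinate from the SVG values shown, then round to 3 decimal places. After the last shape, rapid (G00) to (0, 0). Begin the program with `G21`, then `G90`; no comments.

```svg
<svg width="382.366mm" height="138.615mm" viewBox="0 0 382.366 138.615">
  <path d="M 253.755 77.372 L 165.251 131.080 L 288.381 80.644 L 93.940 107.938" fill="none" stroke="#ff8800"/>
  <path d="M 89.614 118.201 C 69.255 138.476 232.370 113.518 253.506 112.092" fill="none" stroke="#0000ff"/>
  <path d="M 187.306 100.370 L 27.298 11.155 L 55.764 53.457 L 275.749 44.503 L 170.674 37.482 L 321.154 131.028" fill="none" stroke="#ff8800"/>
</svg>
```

Since the viewBox matches the mm dimensions, user units are millimetres directly. The only transform is the Y-flip y_m = 138.615 − y_svg.

Shape 1 is a open polyline drawn with `<path>`. Its stroke #ff8800 means cut at S847, F1189. After flipping Y the toolpath is (253.755,61.243) → (165.251,7.535) → (288.381,57.971) → (93.940,30.677).

Shape 2 is a cubic bezier drawn with `<path>`. Its stroke #0000ff means engrave at S316, F3655. After flipping Y the toolpath is (89.614,20.414) → (93.217,13.728) → (118.359,12.670) → (155.999,15.331) → (197.097,19.800) → (232.613,24.167) → (253.506,26.523).

Shape 3 is a open polyline drawn with `<path>`. Its stroke #ff8800 means cut at S847, F1189. After flipping Y the toolpath is (187.306,38.245) → (27.298,127.460) → (55.764,85.158) → (275.749,94.112) → (170.674,101.133) → (321.154,7.587).

G21
G90
G00 X253.755 Y61.243
M4 S847
G01 X165.251 Y7.535 F1189
G01 X288.381 Y57.971
G01 X93.940 Y30.677
M5
G00 X89.614 Y20.414
M4 S316
G01 X93.217 Y13.728 F3655
G01 X118.359 Y12.670
G01 X155.999 Y15.331
G01 X197.097 Y19.800
G01 X232.613 Y24.167
G01 X253.506 Y26.523
M5
G00 X187.306 Y38.245
M4 S847
G01 X27.298 Y127.460 F1189
G01 X55.764 Y85.158
G01 X275.749 Y94.112
G01 X170.674 Y101.133
G01 X321.154 Y7.587
M5
G00 X0.000 Y0.000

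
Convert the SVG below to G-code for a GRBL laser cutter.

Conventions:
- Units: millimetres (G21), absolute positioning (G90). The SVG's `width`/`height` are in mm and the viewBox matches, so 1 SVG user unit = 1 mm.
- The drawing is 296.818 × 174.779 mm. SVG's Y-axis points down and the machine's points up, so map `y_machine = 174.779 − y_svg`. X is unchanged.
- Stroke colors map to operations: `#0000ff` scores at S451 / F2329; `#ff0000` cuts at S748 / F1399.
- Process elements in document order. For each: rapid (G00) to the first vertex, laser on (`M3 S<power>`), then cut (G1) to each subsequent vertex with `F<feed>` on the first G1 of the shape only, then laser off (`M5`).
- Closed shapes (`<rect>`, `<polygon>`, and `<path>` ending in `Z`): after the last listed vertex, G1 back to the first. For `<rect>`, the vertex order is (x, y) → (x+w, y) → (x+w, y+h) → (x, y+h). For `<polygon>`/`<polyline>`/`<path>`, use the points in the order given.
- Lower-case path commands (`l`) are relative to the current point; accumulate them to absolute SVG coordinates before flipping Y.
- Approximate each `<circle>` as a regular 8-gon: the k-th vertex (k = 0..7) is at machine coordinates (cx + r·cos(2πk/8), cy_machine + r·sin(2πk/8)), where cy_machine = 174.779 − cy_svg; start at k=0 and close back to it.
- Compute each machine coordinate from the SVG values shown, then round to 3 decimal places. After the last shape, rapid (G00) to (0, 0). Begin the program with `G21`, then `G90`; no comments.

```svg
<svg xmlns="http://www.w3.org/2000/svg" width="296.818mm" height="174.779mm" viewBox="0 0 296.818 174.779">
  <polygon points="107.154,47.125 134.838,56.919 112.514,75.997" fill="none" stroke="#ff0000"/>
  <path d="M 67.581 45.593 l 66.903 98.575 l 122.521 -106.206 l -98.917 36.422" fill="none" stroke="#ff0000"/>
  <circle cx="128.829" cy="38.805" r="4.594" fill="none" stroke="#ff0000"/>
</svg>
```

G21
G90
G00 X107.154 Y127.654
M3 S748
G1 X134.838 Y117.860 F1399
G1 X112.514 Y98.782
G1 X107.154 Y127.654
M5
G00 X67.581 Y129.186
M3 S748
G1 X134.484 Y30.611 F1399
G1 X257.005 Y136.817
G1 X158.088 Y100.395
M5
G00 X133.423 Y135.974
M3 S748
G1 X132.077 Y139.222 F1399
G1 X128.829 Y140.568
G1 X125.581 Y139.222
G1 X124.235 Y135.974
G1 X125.581 Y132.726
G1 X128.829 Y131.380
G1 X132.077 Y132.726
G1 X133.423 Y135.974
M5
G00 X0.000 Y0.000

viewBox `0 0 296.818 174.779` with mm width/height → 1 unit = 1 mm. Flip: y_m = 174.779 − y_svg.

**Shape 1** — `<polygon>` regular polygon, stroke `#ff0000` → cut (S748, F1399). Machine vertices: (107.154,127.654) → (134.838,117.860) → (112.514,98.782) → (107.154,127.654). Closed: final G1 returns to the first vertex.

**Shape 2** — `<path>` open polyline, stroke `#ff0000` → cut (S748, F1399). Machine vertices: (67.581,129.186) → (134.484,30.611) → (257.005,136.817) → (158.088,100.395). Open path.

**Shape 3** — `<circle>` circle, stroke `#ff0000` → cut (S748, F1399). Machine vertices: (133.423,135.974) → (132.077,139.222) → (128.829,140.568) → (125.581,139.222) → (124.235,135.974) → (125.581,132.726) → (128.829,131.380) → (132.077,132.726) → (133.423,135.974). Closed: final G1 returns to the first vertex.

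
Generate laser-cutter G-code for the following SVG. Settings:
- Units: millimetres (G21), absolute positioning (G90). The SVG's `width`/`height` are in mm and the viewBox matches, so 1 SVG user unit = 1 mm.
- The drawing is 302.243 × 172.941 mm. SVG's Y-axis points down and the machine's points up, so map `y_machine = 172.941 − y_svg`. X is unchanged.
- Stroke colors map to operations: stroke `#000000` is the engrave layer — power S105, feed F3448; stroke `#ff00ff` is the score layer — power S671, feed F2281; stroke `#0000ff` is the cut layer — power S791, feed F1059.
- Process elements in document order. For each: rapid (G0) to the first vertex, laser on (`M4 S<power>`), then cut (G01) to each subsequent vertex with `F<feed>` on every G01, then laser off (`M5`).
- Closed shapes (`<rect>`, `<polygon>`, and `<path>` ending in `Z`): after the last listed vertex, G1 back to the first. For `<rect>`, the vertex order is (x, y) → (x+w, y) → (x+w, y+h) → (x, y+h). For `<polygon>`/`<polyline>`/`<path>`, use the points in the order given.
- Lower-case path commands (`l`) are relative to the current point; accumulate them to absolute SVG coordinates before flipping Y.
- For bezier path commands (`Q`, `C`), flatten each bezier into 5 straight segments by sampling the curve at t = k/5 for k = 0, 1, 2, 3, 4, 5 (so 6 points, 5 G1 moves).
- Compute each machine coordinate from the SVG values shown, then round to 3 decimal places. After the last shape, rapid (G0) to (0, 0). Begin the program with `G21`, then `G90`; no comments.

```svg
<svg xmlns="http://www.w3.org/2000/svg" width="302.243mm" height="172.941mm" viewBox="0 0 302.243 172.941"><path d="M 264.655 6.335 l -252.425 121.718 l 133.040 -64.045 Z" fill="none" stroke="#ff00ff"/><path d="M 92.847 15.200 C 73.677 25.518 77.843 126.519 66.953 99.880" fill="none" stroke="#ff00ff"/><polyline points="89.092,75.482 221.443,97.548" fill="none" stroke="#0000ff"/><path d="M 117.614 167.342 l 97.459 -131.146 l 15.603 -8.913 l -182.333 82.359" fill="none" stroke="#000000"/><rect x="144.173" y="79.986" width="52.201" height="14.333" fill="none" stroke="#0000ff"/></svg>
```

G21
G90
G0 X264.655 Y166.606
M4 S671
G01 X12.230 Y44.888 F2281
G01 X145.270 Y108.933 F2281
G01 X264.655 Y166.606 F2281
M5
G0 X92.847 Y157.741
M4 S671
G01 X83.838 Y142.415 F2281
G01 X78.587 Y115.804 F2281
G01 X75.251 Y88.389 F2281
G01 X71.987 Y70.648 F2281
G01 X66.953 Y73.061 F2281
M5
G0 X89.092 Y97.459
M4 S791
G01 X221.443 Y75.393 F1059
M5
G0 X117.614 Y5.599
M4 S105
G01 X215.073 Y136.745 F3448
G01 X230.676 Y145.658 F3448
G01 X48.343 Y63.299 F3448
M5
G0 X144.173 Y92.955
M4 S791
G01 X196.374 Y92.955 F1059
G01 X196.374 Y78.622 F1059
G01 X144.173 Y78.622 F1059
G01 X144.173 Y92.955 F1059
M5
G0 X0.000 Y0.000

viewBox `0 0 302.243 172.941` with mm width/height → 1 unit = 1 mm. Flip: y_m = 172.941 − y_svg.

**Shape 1** — `<path>` closed polygon, stroke `#ff00ff` → score (S671, F2281). Machine vertices: (264.655,166.606) → (12.230,44.888) → (145.270,108.933) → (264.655,166.606). Closed: final G1 returns to the first vertex.

**Shape 2** — `<path>` cubic bezier, stroke `#ff00ff` → score (S671, F2281). Control points (SVG): P0=(92.847,15.200), P1=(73.677,25.518), P2=(77.843,126.519), P3=(66.953,99.880); sampled at t=k/5. Machine vertices: (92.847,157.741) → (83.838,142.415) → (78.587,115.804) → (75.251,88.389) → (71.987,70.648) → (66.953,73.061). Open path.

**Shape 3** — `<polyline>` line segment, stroke `#0000ff` → cut (S791, F1059). Machine vertices: (89.092,97.459) → (221.443,75.393). Open path.

**Shape 4** — `<path>` open polyline, stroke `#000000` → engrave (S105, F3448). Machine vertices: (117.614,5.599) → (215.073,136.745) → (230.676,145.658) → (48.343,63.299). Open path.

**Shape 5** — `<rect>` rectangle, stroke `#0000ff` → cut (S791, F1059). Machine vertices: (144.173,92.955) → (196.374,92.955) → (196.374,78.622) → (144.173,78.622) → (144.173,92.955). Closed: final G1 returns to the first vertex.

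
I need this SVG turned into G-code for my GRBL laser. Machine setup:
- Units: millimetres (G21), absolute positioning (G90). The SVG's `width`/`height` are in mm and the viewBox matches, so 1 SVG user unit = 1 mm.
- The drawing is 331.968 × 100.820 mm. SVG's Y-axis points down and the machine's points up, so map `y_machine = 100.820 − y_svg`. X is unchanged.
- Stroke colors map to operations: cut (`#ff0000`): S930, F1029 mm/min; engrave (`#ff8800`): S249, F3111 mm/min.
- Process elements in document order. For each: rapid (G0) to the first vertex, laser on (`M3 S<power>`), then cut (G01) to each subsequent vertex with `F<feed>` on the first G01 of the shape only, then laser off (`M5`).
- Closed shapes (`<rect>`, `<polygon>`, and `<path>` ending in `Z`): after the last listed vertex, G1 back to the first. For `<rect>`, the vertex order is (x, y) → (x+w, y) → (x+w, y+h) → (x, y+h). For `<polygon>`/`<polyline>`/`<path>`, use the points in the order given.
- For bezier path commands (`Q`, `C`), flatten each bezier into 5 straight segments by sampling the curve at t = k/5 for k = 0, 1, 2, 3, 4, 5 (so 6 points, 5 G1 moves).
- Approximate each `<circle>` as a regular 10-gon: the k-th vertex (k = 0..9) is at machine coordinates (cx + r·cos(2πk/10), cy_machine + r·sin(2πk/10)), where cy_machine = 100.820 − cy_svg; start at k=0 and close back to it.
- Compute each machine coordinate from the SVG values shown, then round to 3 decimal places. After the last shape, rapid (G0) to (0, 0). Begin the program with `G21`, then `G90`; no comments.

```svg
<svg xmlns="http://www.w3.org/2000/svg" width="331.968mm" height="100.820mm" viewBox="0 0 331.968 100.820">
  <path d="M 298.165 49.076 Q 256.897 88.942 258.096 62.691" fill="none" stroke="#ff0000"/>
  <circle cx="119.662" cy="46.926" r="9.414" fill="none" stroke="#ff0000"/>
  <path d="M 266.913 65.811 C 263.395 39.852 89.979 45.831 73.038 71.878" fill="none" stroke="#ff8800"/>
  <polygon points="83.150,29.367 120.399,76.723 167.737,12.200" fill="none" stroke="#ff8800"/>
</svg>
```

1 u = 1 mm; y_m = 100.820 − y.

[1] `<path>` quadratic bezier, #ff0000→cut S930 F1029: (298.165,51.744) → (283.356,38.442) → (271.945,30.430) → (263.932,27.707) → (259.315,30.273) → (258.096,38.129)

[2] `<circle>` circle, #ff0000→cut S930 F1029: (129.076,53.894) → (127.278,59.427) → (122.571,62.847) → (116.753,62.847) → (112.046,59.427) → (110.248,53.894) → (112.046,48.361) → (116.753,44.941) → (122.571,44.941) → (127.278,48.361) → (129.076,53.894) (closed)

[3] `<path>` cubic bezier, #ff8800→engrave S249 F3111: (266.913,35.009) → (247.025,46.847) → (202.028,51.589) → (147.587,49.806) → (99.369,42.067) → (73.038,28.942)

[4] `<polygon>` closed polygon, #ff8800→engrave S249 F3111: (83.150,71.453) → (120.399,24.097) → (167.737,88.620) → (83.150,71.453) (closed)

G21
G90
G0 X298.165 Y51.744
M3 S930
G01 X283.356 Y38.442 F1029
G01 X271.945 Y30.430
G01 X263.932 Y27.707
G01 X259.315 Y30.273
G01 X258.096 Y38.129
M5
G0 X129.076 Y53.894
M3 S930
G01 X127.278 Y59.427 F1029
G01 X122.571 Y62.847
G01 X116.753 Y62.847
G01 X112.046 Y59.427
G01 X110.248 Y53.894
G01 X112.046 Y48.361
G01 X116.753 Y44.941
G01 X122.571 Y44.941
G01 X127.278 Y48.361
G01 X129.076 Y53.894
M5
G0 X266.913 Y35.009
M3 S249
G01 X247.025 Y46.847 F3111
G01 X202.028 Y51.589
G01 X147.587 Y49.806
G01 X99.369 Y42.067
G01 X73.038 Y28.942
M5
G0 X83.150 Y71.453
M3 S249
G01 X120.399 Y24.097 F3111
G01 X167.737 Y88.620
G01 X83.150 Y71.453
M5
G0 X0.000 Y0.000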